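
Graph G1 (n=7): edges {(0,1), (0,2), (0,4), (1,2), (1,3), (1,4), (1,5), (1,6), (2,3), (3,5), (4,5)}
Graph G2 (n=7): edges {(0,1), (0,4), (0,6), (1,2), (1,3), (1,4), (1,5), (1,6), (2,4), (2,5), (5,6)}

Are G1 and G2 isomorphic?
Yes, isomorphic

The graphs are isomorphic.
One valid mapping φ: V(G1) → V(G2): 0→2, 1→1, 2→4, 3→0, 4→5, 5→6, 6→3

Verify φ preserves adjacency — for each edge of G1, its image is an edge of G2:
  (0,1) → (φ(0),φ(1)) = (1,2) ∈ E(G2) ✓
  (0,2) → (φ(0),φ(2)) = (2,4) ∈ E(G2) ✓
  (0,4) → (φ(0),φ(4)) = (2,5) ∈ E(G2) ✓
  (1,2) → (φ(1),φ(2)) = (1,4) ∈ E(G2) ✓
  (1,3) → (φ(1),φ(3)) = (0,1) ∈ E(G2) ✓
  (1,4) → (φ(1),φ(4)) = (1,5) ∈ E(G2) ✓
  (1,5) → (φ(1),φ(5)) = (1,6) ∈ E(G2) ✓
  (1,6) → (φ(1),φ(6)) = (1,3) ∈ E(G2) ✓
  (2,3) → (φ(2),φ(3)) = (0,4) ∈ E(G2) ✓
  (3,5) → (φ(3),φ(5)) = (0,6) ∈ E(G2) ✓
  (4,5) → (φ(4),φ(5)) = (5,6) ∈ E(G2) ✓
All 11 edges of G1 map to edges of G2, and |E(G1)| = |E(G2)| = 11, so φ is a bijection on edges as well as vertices. Hence G1 ≅ G2.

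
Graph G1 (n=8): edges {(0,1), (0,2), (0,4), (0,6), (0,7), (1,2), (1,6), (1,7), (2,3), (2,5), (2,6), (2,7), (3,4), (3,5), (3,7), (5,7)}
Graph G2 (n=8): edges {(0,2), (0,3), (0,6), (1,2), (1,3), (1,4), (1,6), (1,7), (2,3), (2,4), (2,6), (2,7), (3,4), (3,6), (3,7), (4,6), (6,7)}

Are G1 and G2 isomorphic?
No, not isomorphic

The graphs are NOT isomorphic.

Connected components of G1: 1 component(s) with vertex sets [[0, 1, 2, 3, 4, 5, 6, 7]], sizes [8].
Connected components of G2: 2 component(s) with vertex sets [[5], [0, 1, 2, 3, 4, 6, 7]], sizes [1, 7].
The number of connected components (and the multiset of component sizes) is an isomorphism invariant — an isomorphism maps each component of G1 bijectively onto a component of G2. Since G1 has 1 component(s) and G2 has 2, they cannot be isomorphic.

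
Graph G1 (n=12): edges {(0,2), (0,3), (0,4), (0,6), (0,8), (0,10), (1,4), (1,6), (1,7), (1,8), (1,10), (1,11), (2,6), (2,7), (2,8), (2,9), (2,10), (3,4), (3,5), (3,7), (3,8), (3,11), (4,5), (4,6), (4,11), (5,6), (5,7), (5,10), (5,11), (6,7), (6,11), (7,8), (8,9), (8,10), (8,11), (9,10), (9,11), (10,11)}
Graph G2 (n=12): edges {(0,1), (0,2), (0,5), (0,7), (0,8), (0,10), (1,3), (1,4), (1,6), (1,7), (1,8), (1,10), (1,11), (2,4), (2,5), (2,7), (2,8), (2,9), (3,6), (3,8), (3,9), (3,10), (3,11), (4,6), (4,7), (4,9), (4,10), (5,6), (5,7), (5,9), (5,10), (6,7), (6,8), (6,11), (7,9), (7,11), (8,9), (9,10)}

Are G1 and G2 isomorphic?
Yes, isomorphic

The graphs are isomorphic.
One valid mapping φ: V(G1) → V(G2): 0→8, 1→4, 2→3, 3→0, 4→2, 5→5, 6→9, 7→10, 8→1, 9→11, 10→6, 11→7

Verify φ preserves adjacency — for each edge of G1, its image is an edge of G2:
  (0,2) → (φ(0),φ(2)) = (3,8) ∈ E(G2) ✓
  (0,3) → (φ(0),φ(3)) = (0,8) ∈ E(G2) ✓
  (0,4) → (φ(0),φ(4)) = (2,8) ∈ E(G2) ✓
  (0,6) → (φ(0),φ(6)) = (8,9) ∈ E(G2) ✓
  (0,8) → (φ(0),φ(8)) = (1,8) ∈ E(G2) ✓
  (0,10) → (φ(0),φ(10)) = (6,8) ∈ E(G2) ✓
  (1,4) → (φ(1),φ(4)) = (2,4) ∈ E(G2) ✓
  (1,6) → (φ(1),φ(6)) = (4,9) ∈ E(G2) ✓
  (1,7) → (φ(1),φ(7)) = (4,10) ∈ E(G2) ✓
  (1,8) → (φ(1),φ(8)) = (1,4) ∈ E(G2) ✓
  (1,10) → (φ(1),φ(10)) = (4,6) ∈ E(G2) ✓
  (1,11) → (φ(1),φ(11)) = (4,7) ∈ E(G2) ✓
  (2,6) → (φ(2),φ(6)) = (3,9) ∈ E(G2) ✓
  (2,7) → (φ(2),φ(7)) = (3,10) ∈ E(G2) ✓
  (2,8) → (φ(2),φ(8)) = (1,3) ∈ E(G2) ✓
  (2,9) → (φ(2),φ(9)) = (3,11) ∈ E(G2) ✓
  (2,10) → (φ(2),φ(10)) = (3,6) ∈ E(G2) ✓
  (3,4) → (φ(3),φ(4)) = (0,2) ∈ E(G2) ✓
  (3,5) → (φ(3),φ(5)) = (0,5) ∈ E(G2) ✓
  (3,7) → (φ(3),φ(7)) = (0,10) ∈ E(G2) ✓
  (3,8) → (φ(3),φ(8)) = (0,1) ∈ E(G2) ✓
  (3,11) → (φ(3),φ(11)) = (0,7) ∈ E(G2) ✓
  (4,5) → (φ(4),φ(5)) = (2,5) ∈ E(G2) ✓
  (4,6) → (φ(4),φ(6)) = (2,9) ∈ E(G2) ✓
  (4,11) → (φ(4),φ(11)) = (2,7) ∈ E(G2) ✓
  (5,6) → (φ(5),φ(6)) = (5,9) ∈ E(G2) ✓
  (5,7) → (φ(5),φ(7)) = (5,10) ∈ E(G2) ✓
  (5,10) → (φ(5),φ(10)) = (5,6) ∈ E(G2) ✓
  (5,11) → (φ(5),φ(11)) = (5,7) ∈ E(G2) ✓
  (6,7) → (φ(6),φ(7)) = (9,10) ∈ E(G2) ✓
  (6,11) → (φ(6),φ(11)) = (7,9) ∈ E(G2) ✓
  (7,8) → (φ(7),φ(8)) = (1,10) ∈ E(G2) ✓
  (8,9) → (φ(8),φ(9)) = (1,11) ∈ E(G2) ✓
  (8,10) → (φ(8),φ(10)) = (1,6) ∈ E(G2) ✓
  (8,11) → (φ(8),φ(11)) = (1,7) ∈ E(G2) ✓
  (9,10) → (φ(9),φ(10)) = (6,11) ∈ E(G2) ✓
  (9,11) → (φ(9),φ(11)) = (7,11) ∈ E(G2) ✓
  (10,11) → (φ(10),φ(11)) = (6,7) ∈ E(G2) ✓
All 38 edges of G1 map to edges of G2, and |E(G1)| = |E(G2)| = 38, so φ is a bijection on edges as well as vertices. Hence G1 ≅ G2.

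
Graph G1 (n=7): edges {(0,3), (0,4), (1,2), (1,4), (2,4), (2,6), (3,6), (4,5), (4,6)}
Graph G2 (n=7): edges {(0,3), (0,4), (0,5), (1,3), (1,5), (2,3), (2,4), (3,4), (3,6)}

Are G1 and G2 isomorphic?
Yes, isomorphic

The graphs are isomorphic.
One valid mapping φ: V(G1) → V(G2): 0→1, 1→2, 2→4, 3→5, 4→3, 5→6, 6→0

Verify φ preserves adjacency — for each edge of G1, its image is an edge of G2:
  (0,3) → (φ(0),φ(3)) = (1,5) ∈ E(G2) ✓
  (0,4) → (φ(0),φ(4)) = (1,3) ∈ E(G2) ✓
  (1,2) → (φ(1),φ(2)) = (2,4) ∈ E(G2) ✓
  (1,4) → (φ(1),φ(4)) = (2,3) ∈ E(G2) ✓
  (2,4) → (φ(2),φ(4)) = (3,4) ∈ E(G2) ✓
  (2,6) → (φ(2),φ(6)) = (0,4) ∈ E(G2) ✓
  (3,6) → (φ(3),φ(6)) = (0,5) ∈ E(G2) ✓
  (4,5) → (φ(4),φ(5)) = (3,6) ∈ E(G2) ✓
  (4,6) → (φ(4),φ(6)) = (0,3) ∈ E(G2) ✓
All 9 edges of G1 map to edges of G2, and |E(G1)| = |E(G2)| = 9, so φ is a bijection on edges as well as vertices. Hence G1 ≅ G2.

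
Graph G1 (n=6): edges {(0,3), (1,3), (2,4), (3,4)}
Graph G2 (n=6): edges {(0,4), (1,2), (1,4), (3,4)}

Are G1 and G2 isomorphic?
Yes, isomorphic

The graphs are isomorphic.
One valid mapping φ: V(G1) → V(G2): 0→3, 1→0, 2→2, 3→4, 4→1, 5→5

Verify φ preserves adjacency — for each edge of G1, its image is an edge of G2:
  (0,3) → (φ(0),φ(3)) = (3,4) ∈ E(G2) ✓
  (1,3) → (φ(1),φ(3)) = (0,4) ∈ E(G2) ✓
  (2,4) → (φ(2),φ(4)) = (1,2) ∈ E(G2) ✓
  (3,4) → (φ(3),φ(4)) = (1,4) ∈ E(G2) ✓
All 4 edges of G1 map to edges of G2, and |E(G1)| = |E(G2)| = 4, so φ is a bijection on edges as well as vertices. Hence G1 ≅ G2.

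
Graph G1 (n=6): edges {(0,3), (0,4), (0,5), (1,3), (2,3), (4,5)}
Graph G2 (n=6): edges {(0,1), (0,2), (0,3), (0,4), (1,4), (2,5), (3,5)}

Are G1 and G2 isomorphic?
No, not isomorphic

The graphs are NOT isomorphic.

Degrees in G1: deg(0)=3, deg(1)=1, deg(2)=1, deg(3)=3, deg(4)=2, deg(5)=2.
Sorted degree sequence of G1: [3, 3, 2, 2, 1, 1].
Degrees in G2: deg(0)=4, deg(1)=2, deg(2)=2, deg(3)=2, deg(4)=2, deg(5)=2.
Sorted degree sequence of G2: [4, 2, 2, 2, 2, 2].
The (sorted) degree sequence is an isomorphism invariant, so since G1 and G2 have different degree sequences they cannot be isomorphic.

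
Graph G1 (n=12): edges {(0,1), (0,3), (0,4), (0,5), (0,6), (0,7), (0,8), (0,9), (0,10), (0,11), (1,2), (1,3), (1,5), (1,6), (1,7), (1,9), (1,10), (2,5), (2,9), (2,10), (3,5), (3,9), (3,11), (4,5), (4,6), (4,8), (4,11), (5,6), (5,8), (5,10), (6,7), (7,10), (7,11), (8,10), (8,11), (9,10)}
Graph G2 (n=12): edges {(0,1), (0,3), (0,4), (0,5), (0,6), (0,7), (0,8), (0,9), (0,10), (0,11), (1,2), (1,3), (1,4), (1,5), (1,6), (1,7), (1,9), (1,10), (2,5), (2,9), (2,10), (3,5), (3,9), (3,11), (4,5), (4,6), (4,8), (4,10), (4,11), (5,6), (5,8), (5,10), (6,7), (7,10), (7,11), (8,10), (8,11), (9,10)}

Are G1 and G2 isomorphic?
No, not isomorphic

The graphs are NOT isomorphic.

Counting edges: G1 has 36 edge(s); G2 has 38 edge(s).
Edge count is an isomorphism invariant (a bijection on vertices induces a bijection on edges), so differing edge counts rule out isomorphism.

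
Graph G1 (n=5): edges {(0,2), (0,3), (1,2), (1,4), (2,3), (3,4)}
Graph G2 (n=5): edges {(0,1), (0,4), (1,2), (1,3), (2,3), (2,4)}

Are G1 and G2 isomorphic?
Yes, isomorphic

The graphs are isomorphic.
One valid mapping φ: V(G1) → V(G2): 0→3, 1→0, 2→1, 3→2, 4→4

Verify φ preserves adjacency — for each edge of G1, its image is an edge of G2:
  (0,2) → (φ(0),φ(2)) = (1,3) ∈ E(G2) ✓
  (0,3) → (φ(0),φ(3)) = (2,3) ∈ E(G2) ✓
  (1,2) → (φ(1),φ(2)) = (0,1) ∈ E(G2) ✓
  (1,4) → (φ(1),φ(4)) = (0,4) ∈ E(G2) ✓
  (2,3) → (φ(2),φ(3)) = (1,2) ∈ E(G2) ✓
  (3,4) → (φ(3),φ(4)) = (2,4) ∈ E(G2) ✓
All 6 edges of G1 map to edges of G2, and |E(G1)| = |E(G2)| = 6, so φ is a bijection on edges as well as vertices. Hence G1 ≅ G2.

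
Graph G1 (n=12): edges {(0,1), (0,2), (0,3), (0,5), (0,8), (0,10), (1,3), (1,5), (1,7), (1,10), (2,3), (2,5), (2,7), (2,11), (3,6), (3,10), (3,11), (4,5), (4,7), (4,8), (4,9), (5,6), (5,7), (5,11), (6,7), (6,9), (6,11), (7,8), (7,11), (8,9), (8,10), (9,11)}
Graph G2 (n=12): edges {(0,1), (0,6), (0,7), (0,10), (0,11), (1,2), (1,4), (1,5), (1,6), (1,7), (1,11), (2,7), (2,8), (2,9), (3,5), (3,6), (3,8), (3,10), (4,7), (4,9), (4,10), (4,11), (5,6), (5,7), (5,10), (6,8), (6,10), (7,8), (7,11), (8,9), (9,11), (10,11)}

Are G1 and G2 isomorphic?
Yes, isomorphic

The graphs are isomorphic.
One valid mapping φ: V(G1) → V(G2): 0→6, 1→5, 2→0, 3→10, 4→2, 5→1, 6→4, 7→7, 8→8, 9→9, 10→3, 11→11

Verify φ preserves adjacency — for each edge of G1, its image is an edge of G2:
  (0,1) → (φ(0),φ(1)) = (5,6) ∈ E(G2) ✓
  (0,2) → (φ(0),φ(2)) = (0,6) ∈ E(G2) ✓
  (0,3) → (φ(0),φ(3)) = (6,10) ∈ E(G2) ✓
  (0,5) → (φ(0),φ(5)) = (1,6) ∈ E(G2) ✓
  (0,8) → (φ(0),φ(8)) = (6,8) ∈ E(G2) ✓
  (0,10) → (φ(0),φ(10)) = (3,6) ∈ E(G2) ✓
  (1,3) → (φ(1),φ(3)) = (5,10) ∈ E(G2) ✓
  (1,5) → (φ(1),φ(5)) = (1,5) ∈ E(G2) ✓
  (1,7) → (φ(1),φ(7)) = (5,7) ∈ E(G2) ✓
  (1,10) → (φ(1),φ(10)) = (3,5) ∈ E(G2) ✓
  (2,3) → (φ(2),φ(3)) = (0,10) ∈ E(G2) ✓
  (2,5) → (φ(2),φ(5)) = (0,1) ∈ E(G2) ✓
  (2,7) → (φ(2),φ(7)) = (0,7) ∈ E(G2) ✓
  (2,11) → (φ(2),φ(11)) = (0,11) ∈ E(G2) ✓
  (3,6) → (φ(3),φ(6)) = (4,10) ∈ E(G2) ✓
  (3,10) → (φ(3),φ(10)) = (3,10) ∈ E(G2) ✓
  (3,11) → (φ(3),φ(11)) = (10,11) ∈ E(G2) ✓
  (4,5) → (φ(4),φ(5)) = (1,2) ∈ E(G2) ✓
  (4,7) → (φ(4),φ(7)) = (2,7) ∈ E(G2) ✓
  (4,8) → (φ(4),φ(8)) = (2,8) ∈ E(G2) ✓
  (4,9) → (φ(4),φ(9)) = (2,9) ∈ E(G2) ✓
  (5,6) → (φ(5),φ(6)) = (1,4) ∈ E(G2) ✓
  (5,7) → (φ(5),φ(7)) = (1,7) ∈ E(G2) ✓
  (5,11) → (φ(5),φ(11)) = (1,11) ∈ E(G2) ✓
  (6,7) → (φ(6),φ(7)) = (4,7) ∈ E(G2) ✓
  (6,9) → (φ(6),φ(9)) = (4,9) ∈ E(G2) ✓
  (6,11) → (φ(6),φ(11)) = (4,11) ∈ E(G2) ✓
  (7,8) → (φ(7),φ(8)) = (7,8) ∈ E(G2) ✓
  (7,11) → (φ(7),φ(11)) = (7,11) ∈ E(G2) ✓
  (8,9) → (φ(8),φ(9)) = (8,9) ∈ E(G2) ✓
  (8,10) → (φ(8),φ(10)) = (3,8) ∈ E(G2) ✓
  (9,11) → (φ(9),φ(11)) = (9,11) ∈ E(G2) ✓
All 32 edges of G1 map to edges of G2, and |E(G1)| = |E(G2)| = 32, so φ is a bijection on edges as well as vertices. Hence G1 ≅ G2.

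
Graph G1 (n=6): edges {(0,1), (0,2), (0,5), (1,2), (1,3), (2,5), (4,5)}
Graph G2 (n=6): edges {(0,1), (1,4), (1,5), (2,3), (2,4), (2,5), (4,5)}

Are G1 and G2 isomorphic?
Yes, isomorphic

The graphs are isomorphic.
One valid mapping φ: V(G1) → V(G2): 0→4, 1→1, 2→5, 3→0, 4→3, 5→2

Verify φ preserves adjacency — for each edge of G1, its image is an edge of G2:
  (0,1) → (φ(0),φ(1)) = (1,4) ∈ E(G2) ✓
  (0,2) → (φ(0),φ(2)) = (4,5) ∈ E(G2) ✓
  (0,5) → (φ(0),φ(5)) = (2,4) ∈ E(G2) ✓
  (1,2) → (φ(1),φ(2)) = (1,5) ∈ E(G2) ✓
  (1,3) → (φ(1),φ(3)) = (0,1) ∈ E(G2) ✓
  (2,5) → (φ(2),φ(5)) = (2,5) ∈ E(G2) ✓
  (4,5) → (φ(4),φ(5)) = (2,3) ∈ E(G2) ✓
All 7 edges of G1 map to edges of G2, and |E(G1)| = |E(G2)| = 7, so φ is a bijection on edges as well as vertices. Hence G1 ≅ G2.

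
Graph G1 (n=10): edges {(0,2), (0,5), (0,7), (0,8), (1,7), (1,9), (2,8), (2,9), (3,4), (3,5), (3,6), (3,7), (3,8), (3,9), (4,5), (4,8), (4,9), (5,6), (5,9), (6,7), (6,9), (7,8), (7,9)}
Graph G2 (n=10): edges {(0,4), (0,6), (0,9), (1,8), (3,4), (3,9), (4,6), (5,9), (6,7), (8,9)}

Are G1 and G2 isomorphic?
No, not isomorphic

The graphs are NOT isomorphic.

Connected components of G1: 1 component(s) with vertex sets [[0, 1, 2, 3, 4, 5, 6, 7, 8, 9]], sizes [10].
Connected components of G2: 2 component(s) with vertex sets [[2], [0, 1, 3, 4, 5, 6, 7, 8, 9]], sizes [1, 9].
The number of connected components (and the multiset of component sizes) is an isomorphism invariant — an isomorphism maps each component of G1 bijectively onto a component of G2. Since G1 has 1 component(s) and G2 has 2, they cannot be isomorphic.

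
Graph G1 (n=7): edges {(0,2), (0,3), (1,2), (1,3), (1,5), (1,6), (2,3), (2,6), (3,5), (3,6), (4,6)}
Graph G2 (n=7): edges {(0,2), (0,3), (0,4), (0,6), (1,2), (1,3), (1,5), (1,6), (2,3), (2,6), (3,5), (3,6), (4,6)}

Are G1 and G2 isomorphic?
No, not isomorphic

The graphs are NOT isomorphic.

Counting edges: G1 has 11 edge(s); G2 has 13 edge(s).
Edge count is an isomorphism invariant (a bijection on vertices induces a bijection on edges), so differing edge counts rule out isomorphism.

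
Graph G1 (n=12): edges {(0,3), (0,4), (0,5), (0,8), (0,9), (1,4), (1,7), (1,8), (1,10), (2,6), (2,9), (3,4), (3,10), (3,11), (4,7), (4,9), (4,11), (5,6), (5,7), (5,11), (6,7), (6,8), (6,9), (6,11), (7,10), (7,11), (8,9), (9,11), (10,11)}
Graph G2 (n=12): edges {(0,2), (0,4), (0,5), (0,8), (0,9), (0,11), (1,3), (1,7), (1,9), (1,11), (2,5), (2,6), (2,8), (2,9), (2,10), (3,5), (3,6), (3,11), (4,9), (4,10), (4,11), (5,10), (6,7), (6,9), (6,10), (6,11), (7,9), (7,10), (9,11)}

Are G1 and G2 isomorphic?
Yes, isomorphic

The graphs are isomorphic.
One valid mapping φ: V(G1) → V(G2): 0→10, 1→3, 2→8, 3→7, 4→6, 5→4, 6→0, 7→11, 8→5, 9→2, 10→1, 11→9

Verify φ preserves adjacency — for each edge of G1, its image is an edge of G2:
  (0,3) → (φ(0),φ(3)) = (7,10) ∈ E(G2) ✓
  (0,4) → (φ(0),φ(4)) = (6,10) ∈ E(G2) ✓
  (0,5) → (φ(0),φ(5)) = (4,10) ∈ E(G2) ✓
  (0,8) → (φ(0),φ(8)) = (5,10) ∈ E(G2) ✓
  (0,9) → (φ(0),φ(9)) = (2,10) ∈ E(G2) ✓
  (1,4) → (φ(1),φ(4)) = (3,6) ∈ E(G2) ✓
  (1,7) → (φ(1),φ(7)) = (3,11) ∈ E(G2) ✓
  (1,8) → (φ(1),φ(8)) = (3,5) ∈ E(G2) ✓
  (1,10) → (φ(1),φ(10)) = (1,3) ∈ E(G2) ✓
  (2,6) → (φ(2),φ(6)) = (0,8) ∈ E(G2) ✓
  (2,9) → (φ(2),φ(9)) = (2,8) ∈ E(G2) ✓
  (3,4) → (φ(3),φ(4)) = (6,7) ∈ E(G2) ✓
  (3,10) → (φ(3),φ(10)) = (1,7) ∈ E(G2) ✓
  (3,11) → (φ(3),φ(11)) = (7,9) ∈ E(G2) ✓
  (4,7) → (φ(4),φ(7)) = (6,11) ∈ E(G2) ✓
  (4,9) → (φ(4),φ(9)) = (2,6) ∈ E(G2) ✓
  (4,11) → (φ(4),φ(11)) = (6,9) ∈ E(G2) ✓
  (5,6) → (φ(5),φ(6)) = (0,4) ∈ E(G2) ✓
  (5,7) → (φ(5),φ(7)) = (4,11) ∈ E(G2) ✓
  (5,11) → (φ(5),φ(11)) = (4,9) ∈ E(G2) ✓
  (6,7) → (φ(6),φ(7)) = (0,11) ∈ E(G2) ✓
  (6,8) → (φ(6),φ(8)) = (0,5) ∈ E(G2) ✓
  (6,9) → (φ(6),φ(9)) = (0,2) ∈ E(G2) ✓
  (6,11) → (φ(6),φ(11)) = (0,9) ∈ E(G2) ✓
  (7,10) → (φ(7),φ(10)) = (1,11) ∈ E(G2) ✓
  (7,11) → (φ(7),φ(11)) = (9,11) ∈ E(G2) ✓
  (8,9) → (φ(8),φ(9)) = (2,5) ∈ E(G2) ✓
  (9,11) → (φ(9),φ(11)) = (2,9) ∈ E(G2) ✓
  (10,11) → (φ(10),φ(11)) = (1,9) ∈ E(G2) ✓
All 29 edges of G1 map to edges of G2, and |E(G1)| = |E(G2)| = 29, so φ is a bijection on edges as well as vertices. Hence G1 ≅ G2.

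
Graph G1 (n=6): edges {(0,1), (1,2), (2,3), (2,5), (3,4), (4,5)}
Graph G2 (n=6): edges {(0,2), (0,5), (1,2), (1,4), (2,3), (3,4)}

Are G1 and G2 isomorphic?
Yes, isomorphic

The graphs are isomorphic.
One valid mapping φ: V(G1) → V(G2): 0→5, 1→0, 2→2, 3→3, 4→4, 5→1

Verify φ preserves adjacency — for each edge of G1, its image is an edge of G2:
  (0,1) → (φ(0),φ(1)) = (0,5) ∈ E(G2) ✓
  (1,2) → (φ(1),φ(2)) = (0,2) ∈ E(G2) ✓
  (2,3) → (φ(2),φ(3)) = (2,3) ∈ E(G2) ✓
  (2,5) → (φ(2),φ(5)) = (1,2) ∈ E(G2) ✓
  (3,4) → (φ(3),φ(4)) = (3,4) ∈ E(G2) ✓
  (4,5) → (φ(4),φ(5)) = (1,4) ∈ E(G2) ✓
All 6 edges of G1 map to edges of G2, and |E(G1)| = |E(G2)| = 6, so φ is a bijection on edges as well as vertices. Hence G1 ≅ G2.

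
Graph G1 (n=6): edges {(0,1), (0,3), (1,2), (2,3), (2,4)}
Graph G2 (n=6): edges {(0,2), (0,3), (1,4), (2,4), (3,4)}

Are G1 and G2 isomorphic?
Yes, isomorphic

The graphs are isomorphic.
One valid mapping φ: V(G1) → V(G2): 0→0, 1→2, 2→4, 3→3, 4→1, 5→5

Verify φ preserves adjacency — for each edge of G1, its image is an edge of G2:
  (0,1) → (φ(0),φ(1)) = (0,2) ∈ E(G2) ✓
  (0,3) → (φ(0),φ(3)) = (0,3) ∈ E(G2) ✓
  (1,2) → (φ(1),φ(2)) = (2,4) ∈ E(G2) ✓
  (2,3) → (φ(2),φ(3)) = (3,4) ∈ E(G2) ✓
  (2,4) → (φ(2),φ(4)) = (1,4) ∈ E(G2) ✓
All 5 edges of G1 map to edges of G2, and |E(G1)| = |E(G2)| = 5, so φ is a bijection on edges as well as vertices. Hence G1 ≅ G2.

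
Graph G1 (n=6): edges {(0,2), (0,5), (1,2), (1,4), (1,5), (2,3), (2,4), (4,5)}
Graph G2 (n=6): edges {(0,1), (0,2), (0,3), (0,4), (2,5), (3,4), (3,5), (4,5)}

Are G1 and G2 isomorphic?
Yes, isomorphic

The graphs are isomorphic.
One valid mapping φ: V(G1) → V(G2): 0→2, 1→4, 2→0, 3→1, 4→3, 5→5

Verify φ preserves adjacency — for each edge of G1, its image is an edge of G2:
  (0,2) → (φ(0),φ(2)) = (0,2) ∈ E(G2) ✓
  (0,5) → (φ(0),φ(5)) = (2,5) ∈ E(G2) ✓
  (1,2) → (φ(1),φ(2)) = (0,4) ∈ E(G2) ✓
  (1,4) → (φ(1),φ(4)) = (3,4) ∈ E(G2) ✓
  (1,5) → (φ(1),φ(5)) = (4,5) ∈ E(G2) ✓
  (2,3) → (φ(2),φ(3)) = (0,1) ∈ E(G2) ✓
  (2,4) → (φ(2),φ(4)) = (0,3) ∈ E(G2) ✓
  (4,5) → (φ(4),φ(5)) = (3,5) ∈ E(G2) ✓
All 8 edges of G1 map to edges of G2, and |E(G1)| = |E(G2)| = 8, so φ is a bijection on edges as well as vertices. Hence G1 ≅ G2.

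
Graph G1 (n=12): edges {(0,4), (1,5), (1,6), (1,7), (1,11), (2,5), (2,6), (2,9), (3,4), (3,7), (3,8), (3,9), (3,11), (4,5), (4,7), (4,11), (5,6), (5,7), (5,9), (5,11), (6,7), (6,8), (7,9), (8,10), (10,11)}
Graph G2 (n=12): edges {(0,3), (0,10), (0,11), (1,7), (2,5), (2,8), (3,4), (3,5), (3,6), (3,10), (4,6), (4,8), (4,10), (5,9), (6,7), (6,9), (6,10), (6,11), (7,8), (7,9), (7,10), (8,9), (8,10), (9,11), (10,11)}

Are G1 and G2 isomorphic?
Yes, isomorphic

The graphs are isomorphic.
One valid mapping φ: V(G1) → V(G2): 0→1, 1→4, 2→0, 3→9, 4→7, 5→10, 6→3, 7→6, 8→5, 9→11, 10→2, 11→8

Verify φ preserves adjacency — for each edge of G1, its image is an edge of G2:
  (0,4) → (φ(0),φ(4)) = (1,7) ∈ E(G2) ✓
  (1,5) → (φ(1),φ(5)) = (4,10) ∈ E(G2) ✓
  (1,6) → (φ(1),φ(6)) = (3,4) ∈ E(G2) ✓
  (1,7) → (φ(1),φ(7)) = (4,6) ∈ E(G2) ✓
  (1,11) → (φ(1),φ(11)) = (4,8) ∈ E(G2) ✓
  (2,5) → (φ(2),φ(5)) = (0,10) ∈ E(G2) ✓
  (2,6) → (φ(2),φ(6)) = (0,3) ∈ E(G2) ✓
  (2,9) → (φ(2),φ(9)) = (0,11) ∈ E(G2) ✓
  (3,4) → (φ(3),φ(4)) = (7,9) ∈ E(G2) ✓
  (3,7) → (φ(3),φ(7)) = (6,9) ∈ E(G2) ✓
  (3,8) → (φ(3),φ(8)) = (5,9) ∈ E(G2) ✓
  (3,9) → (φ(3),φ(9)) = (9,11) ∈ E(G2) ✓
  (3,11) → (φ(3),φ(11)) = (8,9) ∈ E(G2) ✓
  (4,5) → (φ(4),φ(5)) = (7,10) ∈ E(G2) ✓
  (4,7) → (φ(4),φ(7)) = (6,7) ∈ E(G2) ✓
  (4,11) → (φ(4),φ(11)) = (7,8) ∈ E(G2) ✓
  (5,6) → (φ(5),φ(6)) = (3,10) ∈ E(G2) ✓
  (5,7) → (φ(5),φ(7)) = (6,10) ∈ E(G2) ✓
  (5,9) → (φ(5),φ(9)) = (10,11) ∈ E(G2) ✓
  (5,11) → (φ(5),φ(11)) = (8,10) ∈ E(G2) ✓
  (6,7) → (φ(6),φ(7)) = (3,6) ∈ E(G2) ✓
  (6,8) → (φ(6),φ(8)) = (3,5) ∈ E(G2) ✓
  (7,9) → (φ(7),φ(9)) = (6,11) ∈ E(G2) ✓
  (8,10) → (φ(8),φ(10)) = (2,5) ∈ E(G2) ✓
  (10,11) → (φ(10),φ(11)) = (2,8) ∈ E(G2) ✓
All 25 edges of G1 map to edges of G2, and |E(G1)| = |E(G2)| = 25, so φ is a bijection on edges as well as vertices. Hence G1 ≅ G2.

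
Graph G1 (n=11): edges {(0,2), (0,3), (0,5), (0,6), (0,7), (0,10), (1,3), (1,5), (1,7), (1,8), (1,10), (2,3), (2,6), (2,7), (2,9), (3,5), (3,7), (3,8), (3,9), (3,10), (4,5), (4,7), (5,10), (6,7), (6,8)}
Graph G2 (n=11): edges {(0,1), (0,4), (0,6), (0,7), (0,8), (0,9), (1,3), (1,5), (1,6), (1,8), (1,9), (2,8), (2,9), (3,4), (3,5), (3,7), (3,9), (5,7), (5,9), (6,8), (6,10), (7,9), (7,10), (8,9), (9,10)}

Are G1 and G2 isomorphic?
Yes, isomorphic

The graphs are isomorphic.
One valid mapping φ: V(G1) → V(G2): 0→1, 1→7, 2→8, 3→9, 4→4, 5→3, 6→6, 7→0, 8→10, 9→2, 10→5

Verify φ preserves adjacency — for each edge of G1, its image is an edge of G2:
  (0,2) → (φ(0),φ(2)) = (1,8) ∈ E(G2) ✓
  (0,3) → (φ(0),φ(3)) = (1,9) ∈ E(G2) ✓
  (0,5) → (φ(0),φ(5)) = (1,3) ∈ E(G2) ✓
  (0,6) → (φ(0),φ(6)) = (1,6) ∈ E(G2) ✓
  (0,7) → (φ(0),φ(7)) = (0,1) ∈ E(G2) ✓
  (0,10) → (φ(0),φ(10)) = (1,5) ∈ E(G2) ✓
  (1,3) → (φ(1),φ(3)) = (7,9) ∈ E(G2) ✓
  (1,5) → (φ(1),φ(5)) = (3,7) ∈ E(G2) ✓
  (1,7) → (φ(1),φ(7)) = (0,7) ∈ E(G2) ✓
  (1,8) → (φ(1),φ(8)) = (7,10) ∈ E(G2) ✓
  (1,10) → (φ(1),φ(10)) = (5,7) ∈ E(G2) ✓
  (2,3) → (φ(2),φ(3)) = (8,9) ∈ E(G2) ✓
  (2,6) → (φ(2),φ(6)) = (6,8) ∈ E(G2) ✓
  (2,7) → (φ(2),φ(7)) = (0,8) ∈ E(G2) ✓
  (2,9) → (φ(2),φ(9)) = (2,8) ∈ E(G2) ✓
  (3,5) → (φ(3),φ(5)) = (3,9) ∈ E(G2) ✓
  (3,7) → (φ(3),φ(7)) = (0,9) ∈ E(G2) ✓
  (3,8) → (φ(3),φ(8)) = (9,10) ∈ E(G2) ✓
  (3,9) → (φ(3),φ(9)) = (2,9) ∈ E(G2) ✓
  (3,10) → (φ(3),φ(10)) = (5,9) ∈ E(G2) ✓
  (4,5) → (φ(4),φ(5)) = (3,4) ∈ E(G2) ✓
  (4,7) → (φ(4),φ(7)) = (0,4) ∈ E(G2) ✓
  (5,10) → (φ(5),φ(10)) = (3,5) ∈ E(G2) ✓
  (6,7) → (φ(6),φ(7)) = (0,6) ∈ E(G2) ✓
  (6,8) → (φ(6),φ(8)) = (6,10) ∈ E(G2) ✓
All 25 edges of G1 map to edges of G2, and |E(G1)| = |E(G2)| = 25, so φ is a bijection on edges as well as vertices. Hence G1 ≅ G2.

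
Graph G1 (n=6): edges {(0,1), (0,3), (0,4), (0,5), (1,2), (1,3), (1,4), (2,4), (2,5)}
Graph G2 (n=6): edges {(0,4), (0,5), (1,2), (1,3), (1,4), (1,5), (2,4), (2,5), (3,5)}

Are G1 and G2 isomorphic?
Yes, isomorphic

The graphs are isomorphic.
One valid mapping φ: V(G1) → V(G2): 0→5, 1→1, 2→4, 3→3, 4→2, 5→0

Verify φ preserves adjacency — for each edge of G1, its image is an edge of G2:
  (0,1) → (φ(0),φ(1)) = (1,5) ∈ E(G2) ✓
  (0,3) → (φ(0),φ(3)) = (3,5) ∈ E(G2) ✓
  (0,4) → (φ(0),φ(4)) = (2,5) ∈ E(G2) ✓
  (0,5) → (φ(0),φ(5)) = (0,5) ∈ E(G2) ✓
  (1,2) → (φ(1),φ(2)) = (1,4) ∈ E(G2) ✓
  (1,3) → (φ(1),φ(3)) = (1,3) ∈ E(G2) ✓
  (1,4) → (φ(1),φ(4)) = (1,2) ∈ E(G2) ✓
  (2,4) → (φ(2),φ(4)) = (2,4) ∈ E(G2) ✓
  (2,5) → (φ(2),φ(5)) = (0,4) ∈ E(G2) ✓
All 9 edges of G1 map to edges of G2, and |E(G1)| = |E(G2)| = 9, so φ is a bijection on edges as well as vertices. Hence G1 ≅ G2.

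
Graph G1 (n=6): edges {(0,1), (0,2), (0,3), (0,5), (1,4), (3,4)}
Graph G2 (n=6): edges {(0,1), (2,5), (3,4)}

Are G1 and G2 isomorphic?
No, not isomorphic

The graphs are NOT isomorphic.

Connected components of G1: 1 component(s) with vertex sets [[0, 1, 2, 3, 4, 5]], sizes [6].
Connected components of G2: 3 component(s) with vertex sets [[0, 1], [2, 5], [3, 4]], sizes [2, 2, 2].
The number of connected components (and the multiset of component sizes) is an isomorphism invariant — an isomorphism maps each component of G1 bijectively onto a component of G2. Since G1 has 1 component(s) and G2 has 3, they cannot be isomorphic.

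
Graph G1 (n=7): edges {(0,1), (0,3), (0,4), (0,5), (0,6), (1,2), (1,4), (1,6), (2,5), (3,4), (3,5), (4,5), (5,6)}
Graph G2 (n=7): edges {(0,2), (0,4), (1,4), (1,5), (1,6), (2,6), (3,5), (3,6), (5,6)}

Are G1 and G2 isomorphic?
No, not isomorphic

The graphs are NOT isomorphic.

Counting triangles (3-cliques): G1 has 7, G2 has 2.
Triangle count is an isomorphism invariant, so differing triangle counts rule out isomorphism.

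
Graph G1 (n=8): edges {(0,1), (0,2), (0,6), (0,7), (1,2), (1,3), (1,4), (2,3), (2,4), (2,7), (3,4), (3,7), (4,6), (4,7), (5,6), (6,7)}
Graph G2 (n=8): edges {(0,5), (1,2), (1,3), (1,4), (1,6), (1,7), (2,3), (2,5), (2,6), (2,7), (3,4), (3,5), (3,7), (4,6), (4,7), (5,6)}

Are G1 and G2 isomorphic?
Yes, isomorphic

The graphs are isomorphic.
One valid mapping φ: V(G1) → V(G2): 0→6, 1→4, 2→1, 3→7, 4→3, 5→0, 6→5, 7→2

Verify φ preserves adjacency — for each edge of G1, its image is an edge of G2:
  (0,1) → (φ(0),φ(1)) = (4,6) ∈ E(G2) ✓
  (0,2) → (φ(0),φ(2)) = (1,6) ∈ E(G2) ✓
  (0,6) → (φ(0),φ(6)) = (5,6) ∈ E(G2) ✓
  (0,7) → (φ(0),φ(7)) = (2,6) ∈ E(G2) ✓
  (1,2) → (φ(1),φ(2)) = (1,4) ∈ E(G2) ✓
  (1,3) → (φ(1),φ(3)) = (4,7) ∈ E(G2) ✓
  (1,4) → (φ(1),φ(4)) = (3,4) ∈ E(G2) ✓
  (2,3) → (φ(2),φ(3)) = (1,7) ∈ E(G2) ✓
  (2,4) → (φ(2),φ(4)) = (1,3) ∈ E(G2) ✓
  (2,7) → (φ(2),φ(7)) = (1,2) ∈ E(G2) ✓
  (3,4) → (φ(3),φ(4)) = (3,7) ∈ E(G2) ✓
  (3,7) → (φ(3),φ(7)) = (2,7) ∈ E(G2) ✓
  (4,6) → (φ(4),φ(6)) = (3,5) ∈ E(G2) ✓
  (4,7) → (φ(4),φ(7)) = (2,3) ∈ E(G2) ✓
  (5,6) → (φ(5),φ(6)) = (0,5) ∈ E(G2) ✓
  (6,7) → (φ(6),φ(7)) = (2,5) ∈ E(G2) ✓
All 16 edges of G1 map to edges of G2, and |E(G1)| = |E(G2)| = 16, so φ is a bijection on edges as well as vertices. Hence G1 ≅ G2.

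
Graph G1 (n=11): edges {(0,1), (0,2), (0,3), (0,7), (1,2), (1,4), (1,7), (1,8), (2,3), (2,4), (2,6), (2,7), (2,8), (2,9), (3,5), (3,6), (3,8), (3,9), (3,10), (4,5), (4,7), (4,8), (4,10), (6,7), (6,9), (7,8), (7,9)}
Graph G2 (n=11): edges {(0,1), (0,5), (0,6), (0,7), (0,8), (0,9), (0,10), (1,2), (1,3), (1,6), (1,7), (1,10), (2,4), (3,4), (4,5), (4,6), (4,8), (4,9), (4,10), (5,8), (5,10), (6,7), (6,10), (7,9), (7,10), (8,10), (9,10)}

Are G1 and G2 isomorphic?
Yes, isomorphic

The graphs are isomorphic.
One valid mapping φ: V(G1) → V(G2): 0→9, 1→7, 2→10, 3→4, 4→1, 5→3, 6→5, 7→0, 8→6, 9→8, 10→2

Verify φ preserves adjacency — for each edge of G1, its image is an edge of G2:
  (0,1) → (φ(0),φ(1)) = (7,9) ∈ E(G2) ✓
  (0,2) → (φ(0),φ(2)) = (9,10) ∈ E(G2) ✓
  (0,3) → (φ(0),φ(3)) = (4,9) ∈ E(G2) ✓
  (0,7) → (φ(0),φ(7)) = (0,9) ∈ E(G2) ✓
  (1,2) → (φ(1),φ(2)) = (7,10) ∈ E(G2) ✓
  (1,4) → (φ(1),φ(4)) = (1,7) ∈ E(G2) ✓
  (1,7) → (φ(1),φ(7)) = (0,7) ∈ E(G2) ✓
  (1,8) → (φ(1),φ(8)) = (6,7) ∈ E(G2) ✓
  (2,3) → (φ(2),φ(3)) = (4,10) ∈ E(G2) ✓
  (2,4) → (φ(2),φ(4)) = (1,10) ∈ E(G2) ✓
  (2,6) → (φ(2),φ(6)) = (5,10) ∈ E(G2) ✓
  (2,7) → (φ(2),φ(7)) = (0,10) ∈ E(G2) ✓
  (2,8) → (φ(2),φ(8)) = (6,10) ∈ E(G2) ✓
  (2,9) → (φ(2),φ(9)) = (8,10) ∈ E(G2) ✓
  (3,5) → (φ(3),φ(5)) = (3,4) ∈ E(G2) ✓
  (3,6) → (φ(3),φ(6)) = (4,5) ∈ E(G2) ✓
  (3,8) → (φ(3),φ(8)) = (4,6) ∈ E(G2) ✓
  (3,9) → (φ(3),φ(9)) = (4,8) ∈ E(G2) ✓
  (3,10) → (φ(3),φ(10)) = (2,4) ∈ E(G2) ✓
  (4,5) → (φ(4),φ(5)) = (1,3) ∈ E(G2) ✓
  (4,7) → (φ(4),φ(7)) = (0,1) ∈ E(G2) ✓
  (4,8) → (φ(4),φ(8)) = (1,6) ∈ E(G2) ✓
  (4,10) → (φ(4),φ(10)) = (1,2) ∈ E(G2) ✓
  (6,7) → (φ(6),φ(7)) = (0,5) ∈ E(G2) ✓
  (6,9) → (φ(6),φ(9)) = (5,8) ∈ E(G2) ✓
  (7,8) → (φ(7),φ(8)) = (0,6) ∈ E(G2) ✓
  (7,9) → (φ(7),φ(9)) = (0,8) ∈ E(G2) ✓
All 27 edges of G1 map to edges of G2, and |E(G1)| = |E(G2)| = 27, so φ is a bijection on edges as well as vertices. Hence G1 ≅ G2.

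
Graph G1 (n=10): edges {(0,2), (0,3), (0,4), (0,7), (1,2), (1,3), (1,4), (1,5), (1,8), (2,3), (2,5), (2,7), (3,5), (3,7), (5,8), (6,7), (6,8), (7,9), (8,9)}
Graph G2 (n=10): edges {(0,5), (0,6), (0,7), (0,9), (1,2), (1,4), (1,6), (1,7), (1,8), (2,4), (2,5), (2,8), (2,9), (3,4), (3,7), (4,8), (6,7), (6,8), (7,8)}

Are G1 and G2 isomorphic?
Yes, isomorphic

The graphs are isomorphic.
One valid mapping φ: V(G1) → V(G2): 0→4, 1→7, 2→8, 3→1, 4→3, 5→6, 6→5, 7→2, 8→0, 9→9

Verify φ preserves adjacency — for each edge of G1, its image is an edge of G2:
  (0,2) → (φ(0),φ(2)) = (4,8) ∈ E(G2) ✓
  (0,3) → (φ(0),φ(3)) = (1,4) ∈ E(G2) ✓
  (0,4) → (φ(0),φ(4)) = (3,4) ∈ E(G2) ✓
  (0,7) → (φ(0),φ(7)) = (2,4) ∈ E(G2) ✓
  (1,2) → (φ(1),φ(2)) = (7,8) ∈ E(G2) ✓
  (1,3) → (φ(1),φ(3)) = (1,7) ∈ E(G2) ✓
  (1,4) → (φ(1),φ(4)) = (3,7) ∈ E(G2) ✓
  (1,5) → (φ(1),φ(5)) = (6,7) ∈ E(G2) ✓
  (1,8) → (φ(1),φ(8)) = (0,7) ∈ E(G2) ✓
  (2,3) → (φ(2),φ(3)) = (1,8) ∈ E(G2) ✓
  (2,5) → (φ(2),φ(5)) = (6,8) ∈ E(G2) ✓
  (2,7) → (φ(2),φ(7)) = (2,8) ∈ E(G2) ✓
  (3,5) → (φ(3),φ(5)) = (1,6) ∈ E(G2) ✓
  (3,7) → (φ(3),φ(7)) = (1,2) ∈ E(G2) ✓
  (5,8) → (φ(5),φ(8)) = (0,6) ∈ E(G2) ✓
  (6,7) → (φ(6),φ(7)) = (2,5) ∈ E(G2) ✓
  (6,8) → (φ(6),φ(8)) = (0,5) ∈ E(G2) ✓
  (7,9) → (φ(7),φ(9)) = (2,9) ∈ E(G2) ✓
  (8,9) → (φ(8),φ(9)) = (0,9) ∈ E(G2) ✓
All 19 edges of G1 map to edges of G2, and |E(G1)| = |E(G2)| = 19, so φ is a bijection on edges as well as vertices. Hence G1 ≅ G2.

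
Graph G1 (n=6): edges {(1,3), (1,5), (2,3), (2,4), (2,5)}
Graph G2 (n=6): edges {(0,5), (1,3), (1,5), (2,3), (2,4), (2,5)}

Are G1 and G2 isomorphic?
No, not isomorphic

The graphs are NOT isomorphic.

Counting edges: G1 has 5 edge(s); G2 has 6 edge(s).
Edge count is an isomorphism invariant (a bijection on vertices induces a bijection on edges), so differing edge counts rule out isomorphism.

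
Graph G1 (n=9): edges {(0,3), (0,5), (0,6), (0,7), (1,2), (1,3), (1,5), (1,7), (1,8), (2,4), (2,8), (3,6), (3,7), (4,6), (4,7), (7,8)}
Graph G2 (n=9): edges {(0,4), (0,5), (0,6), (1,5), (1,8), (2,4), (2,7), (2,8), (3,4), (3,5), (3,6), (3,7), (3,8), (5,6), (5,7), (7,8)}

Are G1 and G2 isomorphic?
Yes, isomorphic

The graphs are isomorphic.
One valid mapping φ: V(G1) → V(G2): 0→8, 1→5, 2→0, 3→7, 4→4, 5→1, 6→2, 7→3, 8→6

Verify φ preserves adjacency — for each edge of G1, its image is an edge of G2:
  (0,3) → (φ(0),φ(3)) = (7,8) ∈ E(G2) ✓
  (0,5) → (φ(0),φ(5)) = (1,8) ∈ E(G2) ✓
  (0,6) → (φ(0),φ(6)) = (2,8) ∈ E(G2) ✓
  (0,7) → (φ(0),φ(7)) = (3,8) ∈ E(G2) ✓
  (1,2) → (φ(1),φ(2)) = (0,5) ∈ E(G2) ✓
  (1,3) → (φ(1),φ(3)) = (5,7) ∈ E(G2) ✓
  (1,5) → (φ(1),φ(5)) = (1,5) ∈ E(G2) ✓
  (1,7) → (φ(1),φ(7)) = (3,5) ∈ E(G2) ✓
  (1,8) → (φ(1),φ(8)) = (5,6) ∈ E(G2) ✓
  (2,4) → (φ(2),φ(4)) = (0,4) ∈ E(G2) ✓
  (2,8) → (φ(2),φ(8)) = (0,6) ∈ E(G2) ✓
  (3,6) → (φ(3),φ(6)) = (2,7) ∈ E(G2) ✓
  (3,7) → (φ(3),φ(7)) = (3,7) ∈ E(G2) ✓
  (4,6) → (φ(4),φ(6)) = (2,4) ∈ E(G2) ✓
  (4,7) → (φ(4),φ(7)) = (3,4) ∈ E(G2) ✓
  (7,8) → (φ(7),φ(8)) = (3,6) ∈ E(G2) ✓
All 16 edges of G1 map to edges of G2, and |E(G1)| = |E(G2)| = 16, so φ is a bijection on edges as well as vertices. Hence G1 ≅ G2.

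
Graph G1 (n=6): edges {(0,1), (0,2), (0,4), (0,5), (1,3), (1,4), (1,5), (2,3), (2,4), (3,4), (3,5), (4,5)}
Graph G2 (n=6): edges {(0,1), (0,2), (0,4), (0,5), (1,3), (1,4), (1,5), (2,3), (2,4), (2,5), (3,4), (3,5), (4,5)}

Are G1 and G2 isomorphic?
No, not isomorphic

The graphs are NOT isomorphic.

Counting edges: G1 has 12 edge(s); G2 has 13 edge(s).
Edge count is an isomorphism invariant (a bijection on vertices induces a bijection on edges), so differing edge counts rule out isomorphism.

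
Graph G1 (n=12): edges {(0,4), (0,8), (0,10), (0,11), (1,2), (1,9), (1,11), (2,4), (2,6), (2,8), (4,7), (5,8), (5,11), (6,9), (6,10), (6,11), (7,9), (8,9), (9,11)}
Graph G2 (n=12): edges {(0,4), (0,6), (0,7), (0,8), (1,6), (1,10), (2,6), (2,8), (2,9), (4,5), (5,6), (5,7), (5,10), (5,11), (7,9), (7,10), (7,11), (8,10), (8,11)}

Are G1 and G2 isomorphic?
Yes, isomorphic

The graphs are isomorphic.
One valid mapping φ: V(G1) → V(G2): 0→6, 1→11, 2→8, 3→3, 4→2, 5→4, 6→10, 7→9, 8→0, 9→7, 10→1, 11→5

Verify φ preserves adjacency — for each edge of G1, its image is an edge of G2:
  (0,4) → (φ(0),φ(4)) = (2,6) ∈ E(G2) ✓
  (0,8) → (φ(0),φ(8)) = (0,6) ∈ E(G2) ✓
  (0,10) → (φ(0),φ(10)) = (1,6) ∈ E(G2) ✓
  (0,11) → (φ(0),φ(11)) = (5,6) ∈ E(G2) ✓
  (1,2) → (φ(1),φ(2)) = (8,11) ∈ E(G2) ✓
  (1,9) → (φ(1),φ(9)) = (7,11) ∈ E(G2) ✓
  (1,11) → (φ(1),φ(11)) = (5,11) ∈ E(G2) ✓
  (2,4) → (φ(2),φ(4)) = (2,8) ∈ E(G2) ✓
  (2,6) → (φ(2),φ(6)) = (8,10) ∈ E(G2) ✓
  (2,8) → (φ(2),φ(8)) = (0,8) ∈ E(G2) ✓
  (4,7) → (φ(4),φ(7)) = (2,9) ∈ E(G2) ✓
  (5,8) → (φ(5),φ(8)) = (0,4) ∈ E(G2) ✓
  (5,11) → (φ(5),φ(11)) = (4,5) ∈ E(G2) ✓
  (6,9) → (φ(6),φ(9)) = (7,10) ∈ E(G2) ✓
  (6,10) → (φ(6),φ(10)) = (1,10) ∈ E(G2) ✓
  (6,11) → (φ(6),φ(11)) = (5,10) ∈ E(G2) ✓
  (7,9) → (φ(7),φ(9)) = (7,9) ∈ E(G2) ✓
  (8,9) → (φ(8),φ(9)) = (0,7) ∈ E(G2) ✓
  (9,11) → (φ(9),φ(11)) = (5,7) ∈ E(G2) ✓
All 19 edges of G1 map to edges of G2, and |E(G1)| = |E(G2)| = 19, so φ is a bijection on edges as well as vertices. Hence G1 ≅ G2.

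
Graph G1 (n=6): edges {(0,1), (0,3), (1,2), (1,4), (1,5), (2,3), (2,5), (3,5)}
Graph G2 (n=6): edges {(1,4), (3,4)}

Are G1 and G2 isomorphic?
No, not isomorphic

The graphs are NOT isomorphic.

Connected components of G1: 1 component(s) with vertex sets [[0, 1, 2, 3, 4, 5]], sizes [6].
Connected components of G2: 4 component(s) with vertex sets [[0], [2], [5], [1, 3, 4]], sizes [1, 1, 1, 3].
The number of connected components (and the multiset of component sizes) is an isomorphism invariant — an isomorphism maps each component of G1 bijectively onto a component of G2. Since G1 has 1 component(s) and G2 has 4, they cannot be isomorphic.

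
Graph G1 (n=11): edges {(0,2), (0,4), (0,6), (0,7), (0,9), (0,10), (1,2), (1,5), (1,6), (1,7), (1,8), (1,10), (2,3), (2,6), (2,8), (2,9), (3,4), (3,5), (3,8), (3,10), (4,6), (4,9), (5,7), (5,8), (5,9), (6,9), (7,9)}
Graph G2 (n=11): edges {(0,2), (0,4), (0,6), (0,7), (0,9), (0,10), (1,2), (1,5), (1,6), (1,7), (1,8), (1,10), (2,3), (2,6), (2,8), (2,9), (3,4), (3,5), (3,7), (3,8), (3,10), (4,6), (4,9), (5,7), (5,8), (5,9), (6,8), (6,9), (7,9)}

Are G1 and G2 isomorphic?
No, not isomorphic

The graphs are NOT isomorphic.

Counting edges: G1 has 27 edge(s); G2 has 29 edge(s).
Edge count is an isomorphism invariant (a bijection on vertices induces a bijection on edges), so differing edge counts rule out isomorphism.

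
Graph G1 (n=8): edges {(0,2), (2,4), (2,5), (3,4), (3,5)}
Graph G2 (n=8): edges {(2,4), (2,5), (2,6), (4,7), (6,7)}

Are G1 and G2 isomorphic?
Yes, isomorphic

The graphs are isomorphic.
One valid mapping φ: V(G1) → V(G2): 0→5, 1→3, 2→2, 3→7, 4→4, 5→6, 6→0, 7→1

Verify φ preserves adjacency — for each edge of G1, its image is an edge of G2:
  (0,2) → (φ(0),φ(2)) = (2,5) ∈ E(G2) ✓
  (2,4) → (φ(2),φ(4)) = (2,4) ∈ E(G2) ✓
  (2,5) → (φ(2),φ(5)) = (2,6) ∈ E(G2) ✓
  (3,4) → (φ(3),φ(4)) = (4,7) ∈ E(G2) ✓
  (3,5) → (φ(3),φ(5)) = (6,7) ∈ E(G2) ✓
All 5 edges of G1 map to edges of G2, and |E(G1)| = |E(G2)| = 5, so φ is a bijection on edges as well as vertices. Hence G1 ≅ G2.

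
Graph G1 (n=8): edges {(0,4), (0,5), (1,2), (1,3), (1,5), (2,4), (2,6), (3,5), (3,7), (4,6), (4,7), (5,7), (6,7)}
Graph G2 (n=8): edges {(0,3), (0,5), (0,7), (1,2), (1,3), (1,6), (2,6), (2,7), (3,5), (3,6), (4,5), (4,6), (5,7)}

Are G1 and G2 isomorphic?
Yes, isomorphic

The graphs are isomorphic.
One valid mapping φ: V(G1) → V(G2): 0→4, 1→2, 2→7, 3→1, 4→5, 5→6, 6→0, 7→3

Verify φ preserves adjacency — for each edge of G1, its image is an edge of G2:
  (0,4) → (φ(0),φ(4)) = (4,5) ∈ E(G2) ✓
  (0,5) → (φ(0),φ(5)) = (4,6) ∈ E(G2) ✓
  (1,2) → (φ(1),φ(2)) = (2,7) ∈ E(G2) ✓
  (1,3) → (φ(1),φ(3)) = (1,2) ∈ E(G2) ✓
  (1,5) → (φ(1),φ(5)) = (2,6) ∈ E(G2) ✓
  (2,4) → (φ(2),φ(4)) = (5,7) ∈ E(G2) ✓
  (2,6) → (φ(2),φ(6)) = (0,7) ∈ E(G2) ✓
  (3,5) → (φ(3),φ(5)) = (1,6) ∈ E(G2) ✓
  (3,7) → (φ(3),φ(7)) = (1,3) ∈ E(G2) ✓
  (4,6) → (φ(4),φ(6)) = (0,5) ∈ E(G2) ✓
  (4,7) → (φ(4),φ(7)) = (3,5) ∈ E(G2) ✓
  (5,7) → (φ(5),φ(7)) = (3,6) ∈ E(G2) ✓
  (6,7) → (φ(6),φ(7)) = (0,3) ∈ E(G2) ✓
All 13 edges of G1 map to edges of G2, and |E(G1)| = |E(G2)| = 13, so φ is a bijection on edges as well as vertices. Hence G1 ≅ G2.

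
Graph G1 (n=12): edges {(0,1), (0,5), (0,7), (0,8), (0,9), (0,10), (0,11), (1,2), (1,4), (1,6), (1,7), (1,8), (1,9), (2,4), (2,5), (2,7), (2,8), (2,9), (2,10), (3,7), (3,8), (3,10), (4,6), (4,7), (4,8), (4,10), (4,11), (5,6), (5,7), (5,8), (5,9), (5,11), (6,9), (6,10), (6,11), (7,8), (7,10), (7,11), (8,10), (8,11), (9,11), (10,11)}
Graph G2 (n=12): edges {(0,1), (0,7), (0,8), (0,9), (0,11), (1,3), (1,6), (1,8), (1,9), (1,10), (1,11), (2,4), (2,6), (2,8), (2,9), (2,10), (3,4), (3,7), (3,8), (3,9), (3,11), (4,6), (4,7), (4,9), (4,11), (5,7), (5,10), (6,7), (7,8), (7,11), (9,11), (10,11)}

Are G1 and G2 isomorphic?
No, not isomorphic

The graphs are NOT isomorphic.

Degrees in G1: deg(0)=7, deg(1)=7, deg(2)=7, deg(3)=3, deg(4)=7, deg(5)=7, deg(6)=6, deg(7)=9, deg(8)=9, deg(9)=6, deg(10)=8, deg(11)=8.
Sorted degree sequence of G1: [9, 9, 8, 8, 7, 7, 7, 7, 7, 6, 6, 3].
Degrees in G2: deg(0)=5, deg(1)=7, deg(2)=5, deg(3)=6, deg(4)=6, deg(5)=2, deg(6)=4, deg(7)=7, deg(8)=5, deg(9)=6, deg(10)=4, deg(11)=7.
Sorted degree sequence of G2: [7, 7, 7, 6, 6, 6, 5, 5, 5, 4, 4, 2].
The (sorted) degree sequence is an isomorphism invariant, so since G1 and G2 have different degree sequences they cannot be isomorphic.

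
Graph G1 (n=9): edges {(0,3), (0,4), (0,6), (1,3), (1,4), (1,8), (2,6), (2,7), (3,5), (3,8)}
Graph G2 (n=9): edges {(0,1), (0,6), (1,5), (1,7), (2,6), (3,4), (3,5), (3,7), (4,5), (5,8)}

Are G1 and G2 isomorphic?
Yes, isomorphic

The graphs are isomorphic.
One valid mapping φ: V(G1) → V(G2): 0→1, 1→3, 2→6, 3→5, 4→7, 5→8, 6→0, 7→2, 8→4

Verify φ preserves adjacency — for each edge of G1, its image is an edge of G2:
  (0,3) → (φ(0),φ(3)) = (1,5) ∈ E(G2) ✓
  (0,4) → (φ(0),φ(4)) = (1,7) ∈ E(G2) ✓
  (0,6) → (φ(0),φ(6)) = (0,1) ∈ E(G2) ✓
  (1,3) → (φ(1),φ(3)) = (3,5) ∈ E(G2) ✓
  (1,4) → (φ(1),φ(4)) = (3,7) ∈ E(G2) ✓
  (1,8) → (φ(1),φ(8)) = (3,4) ∈ E(G2) ✓
  (2,6) → (φ(2),φ(6)) = (0,6) ∈ E(G2) ✓
  (2,7) → (φ(2),φ(7)) = (2,6) ∈ E(G2) ✓
  (3,5) → (φ(3),φ(5)) = (5,8) ∈ E(G2) ✓
  (3,8) → (φ(3),φ(8)) = (4,5) ∈ E(G2) ✓
All 10 edges of G1 map to edges of G2, and |E(G1)| = |E(G2)| = 10, so φ is a bijection on edges as well as vertices. Hence G1 ≅ G2.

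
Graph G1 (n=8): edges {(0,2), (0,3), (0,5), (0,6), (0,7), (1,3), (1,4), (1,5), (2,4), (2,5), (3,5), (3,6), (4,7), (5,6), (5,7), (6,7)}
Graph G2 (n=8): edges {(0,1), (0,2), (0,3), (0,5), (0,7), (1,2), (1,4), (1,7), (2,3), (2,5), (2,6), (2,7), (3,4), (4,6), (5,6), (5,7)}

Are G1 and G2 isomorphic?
Yes, isomorphic

The graphs are isomorphic.
One valid mapping φ: V(G1) → V(G2): 0→0, 1→6, 2→3, 3→5, 4→4, 5→2, 6→7, 7→1

Verify φ preserves adjacency — for each edge of G1, its image is an edge of G2:
  (0,2) → (φ(0),φ(2)) = (0,3) ∈ E(G2) ✓
  (0,3) → (φ(0),φ(3)) = (0,5) ∈ E(G2) ✓
  (0,5) → (φ(0),φ(5)) = (0,2) ∈ E(G2) ✓
  (0,6) → (φ(0),φ(6)) = (0,7) ∈ E(G2) ✓
  (0,7) → (φ(0),φ(7)) = (0,1) ∈ E(G2) ✓
  (1,3) → (φ(1),φ(3)) = (5,6) ∈ E(G2) ✓
  (1,4) → (φ(1),φ(4)) = (4,6) ∈ E(G2) ✓
  (1,5) → (φ(1),φ(5)) = (2,6) ∈ E(G2) ✓
  (2,4) → (φ(2),φ(4)) = (3,4) ∈ E(G2) ✓
  (2,5) → (φ(2),φ(5)) = (2,3) ∈ E(G2) ✓
  (3,5) → (φ(3),φ(5)) = (2,5) ∈ E(G2) ✓
  (3,6) → (φ(3),φ(6)) = (5,7) ∈ E(G2) ✓
  (4,7) → (φ(4),φ(7)) = (1,4) ∈ E(G2) ✓
  (5,6) → (φ(5),φ(6)) = (2,7) ∈ E(G2) ✓
  (5,7) → (φ(5),φ(7)) = (1,2) ∈ E(G2) ✓
  (6,7) → (φ(6),φ(7)) = (1,7) ∈ E(G2) ✓
All 16 edges of G1 map to edges of G2, and |E(G1)| = |E(G2)| = 16, so φ is a bijection on edges as well as vertices. Hence G1 ≅ G2.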